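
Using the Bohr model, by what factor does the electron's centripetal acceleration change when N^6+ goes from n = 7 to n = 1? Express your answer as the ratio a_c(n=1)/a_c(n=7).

a_c ∝ Z^3 · n^-4; with Z fixed, a_c ∝ n^-4.
a_c(n=1)/a_c(n=7) = (1/7)^-4 = 2401

2401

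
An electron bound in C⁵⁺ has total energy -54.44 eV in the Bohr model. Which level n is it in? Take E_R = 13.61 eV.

E_n = −E_R Z²/n² ⇒ n² = E_R Z²/(−E_n) = 13.61 × 6² / 54.44 ≈ 9.00
n = 3

3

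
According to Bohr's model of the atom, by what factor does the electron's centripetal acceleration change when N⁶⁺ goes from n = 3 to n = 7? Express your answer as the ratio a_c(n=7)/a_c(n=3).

81/2401

a_c ∝ Z^3 · n^-4; with Z fixed, a_c ∝ n^-4.
a_c(n=7)/a_c(n=3) = (7/3)^-4 = 81/2401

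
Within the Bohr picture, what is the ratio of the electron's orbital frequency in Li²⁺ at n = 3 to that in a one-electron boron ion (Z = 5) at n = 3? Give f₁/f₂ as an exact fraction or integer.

9/25

f ∝ Z^2 · n^-3
f₁/f₂ = (3/5)^2 · (3/3)^-3 = 9/25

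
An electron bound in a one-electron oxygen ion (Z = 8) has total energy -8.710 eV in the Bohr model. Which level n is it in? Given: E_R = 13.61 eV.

E_n = −E_R Z²/n² ⇒ n² = E_R Z²/(−E_n) = 13.61 × 8² / 8.710 ≈ 100.00
n = 10

10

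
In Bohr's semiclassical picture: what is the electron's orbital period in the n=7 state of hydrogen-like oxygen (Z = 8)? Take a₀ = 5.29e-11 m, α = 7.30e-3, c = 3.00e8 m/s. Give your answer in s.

r = n²a₀/Z = 7²·5.29e-11/8 = 3.24e-10 m
v = Zαc/n = 8·0.00730·3.00e8/7 = 2.50e6 m/s
T = 2πr/v = 8.13e-16 s

8.13e-16 s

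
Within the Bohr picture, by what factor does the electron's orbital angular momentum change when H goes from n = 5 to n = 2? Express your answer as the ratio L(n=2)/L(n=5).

L = nℏ depends only on n, so L ∝ n.
L(n=2)/L(n=5) = (2/5)^1 = 2/5

2/5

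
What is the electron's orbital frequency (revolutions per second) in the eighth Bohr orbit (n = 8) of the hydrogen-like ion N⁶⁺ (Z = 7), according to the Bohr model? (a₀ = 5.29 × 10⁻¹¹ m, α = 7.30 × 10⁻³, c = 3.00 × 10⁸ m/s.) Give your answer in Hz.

r = n²a₀/Z = 4.84 × 10⁻¹⁰ m, v = Zαc/n = 1.92 × 10⁶ m/s
f = v/(2πr) = 6.31 × 10¹⁴ Hz

6.31 × 10¹⁴ Hz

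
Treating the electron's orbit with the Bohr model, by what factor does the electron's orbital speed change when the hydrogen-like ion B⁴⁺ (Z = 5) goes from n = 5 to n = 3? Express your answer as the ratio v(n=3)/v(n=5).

v ∝ Z^1 · n^-1; with Z fixed, v ∝ n^-1.
v(n=3)/v(n=5) = (3/5)^-1 = 5/3

5/3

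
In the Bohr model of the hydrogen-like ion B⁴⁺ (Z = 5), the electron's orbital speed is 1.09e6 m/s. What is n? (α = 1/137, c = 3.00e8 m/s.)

10

v_n = Zαc/n ⇒ n = Zαc/v = 5 × 0.00730 × 3.00e8 / 1.09e6 ≈ 10.04
n = 10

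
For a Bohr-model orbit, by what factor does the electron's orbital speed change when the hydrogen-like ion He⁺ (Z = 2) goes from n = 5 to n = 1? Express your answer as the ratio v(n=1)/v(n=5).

v ∝ Z^1 · n^-1; with Z fixed, v ∝ n^-1.
v(n=1)/v(n=5) = (1/5)^-1 = 5

5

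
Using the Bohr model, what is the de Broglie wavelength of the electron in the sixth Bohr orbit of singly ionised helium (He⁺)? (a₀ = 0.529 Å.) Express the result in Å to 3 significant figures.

9.97 Å

The Bohr quantisation condition is nλ = 2πr_n.
r_n = n²a₀/Z = 9.52 Å
λ = 2πr_n/n = 2π·9.52/6 = 9.97 Å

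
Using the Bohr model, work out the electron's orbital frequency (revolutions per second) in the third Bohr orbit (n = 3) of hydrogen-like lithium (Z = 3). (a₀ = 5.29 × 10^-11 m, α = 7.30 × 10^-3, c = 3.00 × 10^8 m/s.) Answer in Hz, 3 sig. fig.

2.20 × 10^15 Hz

r = n²a₀/Z = 1.59 × 10^-10 m, v = Zαc/n = 2.19 × 10^6 m/s
f = v/(2πr) = 2.20 × 10^15 Hz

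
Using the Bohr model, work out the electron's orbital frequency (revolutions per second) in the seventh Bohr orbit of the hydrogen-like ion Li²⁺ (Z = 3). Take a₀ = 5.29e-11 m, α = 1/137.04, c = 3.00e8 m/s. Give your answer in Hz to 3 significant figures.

r = n²a₀/Z = 8.64e-10 m, v = Zαc/n = 9.38e5 m/s
f = v/(2πr) = 1.73e14 Hz

1.73e14 Hz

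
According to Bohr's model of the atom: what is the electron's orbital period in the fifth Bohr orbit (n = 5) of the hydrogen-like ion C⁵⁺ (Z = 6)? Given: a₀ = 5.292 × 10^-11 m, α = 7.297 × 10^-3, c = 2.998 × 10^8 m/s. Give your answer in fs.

r = n²a₀/Z = 5²·5.292 × 10^-11/6 = 2.205 × 10^-10 m
v = Zαc/n = 6·0.007297·2.998 × 10^8/5 = 2.625 × 10^6 m/s
T = 2πr/v = 5.278 × 10^-16 s = 0.5278 fs

0.5278 fs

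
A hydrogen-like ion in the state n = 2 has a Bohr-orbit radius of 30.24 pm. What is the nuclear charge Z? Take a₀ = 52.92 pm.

r_n = n²a₀/Z ⇒ Z = n²a₀/r = 2² × 52.92 / 30.24 ≈ 7.00
Z = 7

7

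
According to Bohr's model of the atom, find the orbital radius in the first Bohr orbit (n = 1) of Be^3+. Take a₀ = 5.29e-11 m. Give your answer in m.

1.32e-11 m

r_n = n²a₀/Z = 1² × 5.29e-11 / 4
    = 1 × 5.29e-11 / 4 = 1.32e-11 m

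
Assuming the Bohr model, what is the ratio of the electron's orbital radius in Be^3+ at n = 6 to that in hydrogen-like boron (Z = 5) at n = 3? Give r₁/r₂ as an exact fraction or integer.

r ∝ Z^-1 · n^2
r₁/r₂ = (4/5)^-1 · (6/3)^2 = 5

5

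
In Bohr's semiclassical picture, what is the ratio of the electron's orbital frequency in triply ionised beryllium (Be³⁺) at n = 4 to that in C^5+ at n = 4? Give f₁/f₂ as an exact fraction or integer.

f ∝ Z^2 · n^-3
f₁/f₂ = (4/6)^2 · (4/4)^-3 = 4/9

4/9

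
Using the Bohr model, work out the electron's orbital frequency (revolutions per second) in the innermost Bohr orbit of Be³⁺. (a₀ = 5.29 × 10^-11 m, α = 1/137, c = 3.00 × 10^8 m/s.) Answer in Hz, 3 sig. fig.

r = n²a₀/Z = 1.32 × 10^-11 m, v = Zαc/n = 8.76 × 10^6 m/s
f = v/(2πr) = 1.05 × 10^17 Hz

1.05 × 10^17 Hz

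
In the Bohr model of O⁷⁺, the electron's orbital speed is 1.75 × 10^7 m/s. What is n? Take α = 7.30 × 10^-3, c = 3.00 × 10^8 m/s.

v_n = Zαc/n ⇒ n = Zαc/v = 8 × 0.00730 × 3.00 × 10^8 / 1.75 × 10^7 ≈ 1.00
n = 1

1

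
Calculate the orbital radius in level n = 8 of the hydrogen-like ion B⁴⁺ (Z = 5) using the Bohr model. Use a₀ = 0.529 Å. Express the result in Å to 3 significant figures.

r_n = n²a₀/Z = 8² × 0.529 / 5
    = 64 × 0.529 / 5 = 6.77 Å

6.77 Å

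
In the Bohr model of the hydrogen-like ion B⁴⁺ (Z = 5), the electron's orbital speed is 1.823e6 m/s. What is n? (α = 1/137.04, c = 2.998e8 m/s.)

v_n = Zαc/n ⇒ n = Zαc/v = 5 × 0.007297 × 2.998e8 / 1.823e6 ≈ 6.00
n = 6

6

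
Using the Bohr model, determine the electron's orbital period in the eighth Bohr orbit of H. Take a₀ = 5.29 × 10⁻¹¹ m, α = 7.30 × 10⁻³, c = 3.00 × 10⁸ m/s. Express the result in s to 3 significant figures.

7.77 × 10⁻¹⁴ s

r = n²a₀/Z = 8²·5.29 × 10⁻¹¹/1 = 3.39 × 10⁻⁹ m
v = Zαc/n = 1·0.00730·3.00 × 10⁸/8 = 2.74 × 10⁵ m/s
T = 2πr/v = 7.77 × 10⁻¹⁴ s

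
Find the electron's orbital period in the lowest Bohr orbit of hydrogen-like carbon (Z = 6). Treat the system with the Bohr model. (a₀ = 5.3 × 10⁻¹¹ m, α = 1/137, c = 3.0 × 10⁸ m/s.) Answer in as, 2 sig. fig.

r = n²a₀/Z = 1²·5.3 × 10⁻¹¹/6 = 8.8 × 10⁻¹² m
v = Zαc/n = 6·0.0073·3.0 × 10⁸/1 = 1.3 × 10⁷ m/s
T = 2πr/v = 4.2 × 10⁻¹⁸ s = 4.2 as

4.2 as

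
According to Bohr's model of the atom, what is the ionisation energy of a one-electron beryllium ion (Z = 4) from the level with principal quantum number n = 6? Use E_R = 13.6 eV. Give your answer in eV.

E_n = −E_R·Z²/n² = −13.6 × 4²/6² eV = -6.04 eV
Ionisation energy = −E_n = 6.04 eV

6.04 eV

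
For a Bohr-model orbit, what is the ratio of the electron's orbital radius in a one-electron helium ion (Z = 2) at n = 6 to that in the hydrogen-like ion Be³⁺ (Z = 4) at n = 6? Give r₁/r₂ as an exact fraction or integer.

2

r ∝ Z^-1 · n^2
r₁/r₂ = (2/4)^-1 · (6/6)^2 = 2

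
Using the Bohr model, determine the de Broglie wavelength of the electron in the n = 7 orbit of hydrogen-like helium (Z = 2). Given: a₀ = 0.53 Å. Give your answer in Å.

The Bohr quantisation condition is nλ = 2πr_n.
r_n = n²a₀/Z = 13 Å
λ = 2πr_n/n = 2π·13/7 = 12 Å

12 Å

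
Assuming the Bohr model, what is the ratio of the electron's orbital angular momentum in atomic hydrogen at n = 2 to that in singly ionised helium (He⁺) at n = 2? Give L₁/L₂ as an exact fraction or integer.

L = nℏ is independent of Z.
L₁/L₂ = n₁/n₂ = 2/2 = 1

1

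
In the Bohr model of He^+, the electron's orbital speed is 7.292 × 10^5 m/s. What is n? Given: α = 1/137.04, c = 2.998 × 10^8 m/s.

v_n = Zαc/n ⇒ n = Zαc/v = 2 × 0.007297 × 2.998 × 10^8 / 7.292 × 10^5 ≈ 6.00
n = 6

6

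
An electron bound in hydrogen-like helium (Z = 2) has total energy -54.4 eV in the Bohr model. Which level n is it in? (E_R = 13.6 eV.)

1

E_n = −E_R Z²/n² ⇒ n² = E_R Z²/(−E_n) = 13.6 × 2² / 54.4 ≈ 1.00
n = 1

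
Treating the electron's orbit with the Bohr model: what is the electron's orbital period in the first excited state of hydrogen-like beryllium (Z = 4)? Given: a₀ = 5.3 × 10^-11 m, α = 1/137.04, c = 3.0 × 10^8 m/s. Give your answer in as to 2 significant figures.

76 as

r = n²a₀/Z = 2²·5.3 × 10^-11/4 = 5.3 × 10^-11 m
v = Zαc/n = 4·0.0073·3.0 × 10^8/2 = 4.4 × 10^6 m/s
T = 2πr/v = 7.6 × 10^-17 s = 76 as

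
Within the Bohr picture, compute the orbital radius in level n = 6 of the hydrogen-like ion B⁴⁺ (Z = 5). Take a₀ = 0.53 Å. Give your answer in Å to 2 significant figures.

r_n = n²a₀/Z = 6² × 0.53 / 5
    = 36 × 0.53 / 5 = 3.8 Å

3.8 Å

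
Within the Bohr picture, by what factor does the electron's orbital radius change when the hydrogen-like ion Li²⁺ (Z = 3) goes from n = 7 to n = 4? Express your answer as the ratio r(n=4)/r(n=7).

16/49

r ∝ Z^-1 · n^2; with Z fixed, r ∝ n^2.
r(n=4)/r(n=7) = (4/7)^2 = 16/49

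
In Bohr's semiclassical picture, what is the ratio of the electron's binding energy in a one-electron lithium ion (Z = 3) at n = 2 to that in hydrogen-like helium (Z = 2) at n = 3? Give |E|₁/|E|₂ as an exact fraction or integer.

|E| ∝ Z^2 · n^-2
|E|₁/|E|₂ = (3/2)^2 · (2/3)^-2 = 81/16

81/16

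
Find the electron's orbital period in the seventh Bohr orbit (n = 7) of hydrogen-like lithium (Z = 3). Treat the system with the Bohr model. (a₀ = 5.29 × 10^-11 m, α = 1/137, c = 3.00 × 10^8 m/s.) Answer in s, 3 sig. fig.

5.78 × 10^-15 s

r = n²a₀/Z = 7²·5.29 × 10^-11/3 = 8.64 × 10^-10 m
v = Zαc/n = 3·0.00730·3.00 × 10^8/7 = 9.38 × 10^5 m/s
T = 2πr/v = 5.78 × 10^-15 s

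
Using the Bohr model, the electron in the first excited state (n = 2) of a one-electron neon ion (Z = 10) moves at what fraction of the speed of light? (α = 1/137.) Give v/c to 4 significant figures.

v_n = Zαc/n, so v/c = Zα/n = 10 × 0.007299 / 2 = 0.03650

0.03650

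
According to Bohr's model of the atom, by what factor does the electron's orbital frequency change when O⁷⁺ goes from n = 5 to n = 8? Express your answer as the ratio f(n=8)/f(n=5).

125/512

f ∝ Z^2 · n^-3; with Z fixed, f ∝ n^-3.
f(n=8)/f(n=5) = (8/5)^-3 = 125/512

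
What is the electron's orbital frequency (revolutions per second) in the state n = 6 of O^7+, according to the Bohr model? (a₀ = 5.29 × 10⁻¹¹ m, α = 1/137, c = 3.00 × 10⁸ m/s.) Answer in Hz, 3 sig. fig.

r = n²a₀/Z = 2.38 × 10⁻¹⁰ m, v = Zαc/n = 2.92 × 10⁶ m/s
f = v/(2πr) = 1.95 × 10¹⁵ Hz

1.95 × 10¹⁵ Hz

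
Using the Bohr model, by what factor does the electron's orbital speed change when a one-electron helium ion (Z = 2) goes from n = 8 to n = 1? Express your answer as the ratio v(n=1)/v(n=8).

8

v ∝ Z^1 · n^-1; with Z fixed, v ∝ n^-1.
v(n=1)/v(n=8) = (1/8)^-1 = 8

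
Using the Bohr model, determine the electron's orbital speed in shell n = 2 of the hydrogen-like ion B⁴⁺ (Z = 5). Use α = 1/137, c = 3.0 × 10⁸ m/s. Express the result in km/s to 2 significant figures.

v_n = Zαc/n = 5 × 0.0073 × 3.0 × 10⁸ / 2
    = 5500 km/s

5500 km/s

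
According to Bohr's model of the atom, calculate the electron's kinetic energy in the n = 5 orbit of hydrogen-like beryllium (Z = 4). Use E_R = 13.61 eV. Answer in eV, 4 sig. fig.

For a Coulomb orbit the virial theorem gives K = −E_n.
E_n = −E_R·Z²/n², so K = E_R·Z²/n² = 13.61 × 4²/5² = 8.710 eV

8.710 eV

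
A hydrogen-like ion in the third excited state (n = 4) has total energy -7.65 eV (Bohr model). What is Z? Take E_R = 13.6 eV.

E_n = −E_R Z²/n² ⇒ Z² = −E_n n²/E_R = 7.65 × 4² / 13.6 ≈ 9.00
Z = 3

3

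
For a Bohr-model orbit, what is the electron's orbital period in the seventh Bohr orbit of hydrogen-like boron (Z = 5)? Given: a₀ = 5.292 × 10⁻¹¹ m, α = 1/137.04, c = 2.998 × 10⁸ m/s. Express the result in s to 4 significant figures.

r = n²a₀/Z = 7²·5.292 × 10⁻¹¹/5 = 5.186 × 10⁻¹⁰ m
v = Zαc/n = 5·0.007297·2.998 × 10⁸/7 = 1.563 × 10⁶ m/s
T = 2πr/v = 2.085 × 10⁻¹⁵ s

2.085 × 10⁻¹⁵ s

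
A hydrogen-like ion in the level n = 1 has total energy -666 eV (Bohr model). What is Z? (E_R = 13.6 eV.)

E_n = −E_R Z²/n² ⇒ Z² = −E_n n²/E_R = 666 × 1² / 13.6 ≈ 48.97
Z = 7

7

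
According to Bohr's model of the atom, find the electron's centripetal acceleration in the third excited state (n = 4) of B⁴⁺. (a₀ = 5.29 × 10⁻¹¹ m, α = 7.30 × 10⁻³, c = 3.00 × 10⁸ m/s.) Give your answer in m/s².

4.43 × 10²² m/s²

r = n²a₀/Z = 1.69 × 10⁻¹⁰ m, v = Zαc/n = 2.74 × 10⁶ m/s
a = v²/r = (2.74 × 10⁶)² / 1.69 × 10⁻¹⁰ = 4.43 × 10²² m/s²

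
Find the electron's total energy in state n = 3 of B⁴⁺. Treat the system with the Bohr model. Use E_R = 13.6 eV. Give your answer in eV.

E_n = −E_R·Z²/n² = −13.6 × 5²/3² = -37.8 eV

-37.8 eV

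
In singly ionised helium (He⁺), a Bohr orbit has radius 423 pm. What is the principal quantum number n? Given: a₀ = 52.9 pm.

r_n = n²a₀/Z ⇒ n² = rZ/a₀ = 423 × 2 / 52.9 ≈ 15.99
n = 4

4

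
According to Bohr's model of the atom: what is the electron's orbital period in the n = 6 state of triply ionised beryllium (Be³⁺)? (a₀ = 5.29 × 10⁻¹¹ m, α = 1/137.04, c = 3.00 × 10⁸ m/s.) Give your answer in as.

2050 as

r = n²a₀/Z = 6²·5.29 × 10⁻¹¹/4 = 4.76 × 10⁻¹⁰ m
v = Zαc/n = 4·0.00730·3.00 × 10⁸/6 = 1.46 × 10⁶ m/s
T = 2πr/v = 2.05 × 10⁻¹⁵ s = 2050 as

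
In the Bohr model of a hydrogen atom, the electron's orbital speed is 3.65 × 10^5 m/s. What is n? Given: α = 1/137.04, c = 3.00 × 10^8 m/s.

v_n = Zαc/n ⇒ n = Zαc/v = 1 × 0.00730 × 3.00 × 10^8 / 3.65 × 10^5 ≈ 6.00
n = 6

6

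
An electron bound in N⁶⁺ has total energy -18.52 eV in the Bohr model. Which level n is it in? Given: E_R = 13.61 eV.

6

E_n = −E_R Z²/n² ⇒ n² = E_R Z²/(−E_n) = 13.61 × 7² / 18.52 ≈ 36.01
n = 6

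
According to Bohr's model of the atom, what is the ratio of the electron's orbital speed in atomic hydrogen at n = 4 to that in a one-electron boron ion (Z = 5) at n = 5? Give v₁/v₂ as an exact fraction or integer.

v ∝ Z^1 · n^-1
v₁/v₂ = (1/5)^1 · (4/5)^-1 = 1/4

1/4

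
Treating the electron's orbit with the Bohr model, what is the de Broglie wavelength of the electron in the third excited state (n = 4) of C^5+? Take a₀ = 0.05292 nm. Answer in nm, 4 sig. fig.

0.2217 nm

The Bohr quantisation condition is nλ = 2πr_n.
r_n = n²a₀/Z = 0.1411 nm
λ = 2πr_n/n = 2π·0.1411/4 = 0.2217 nm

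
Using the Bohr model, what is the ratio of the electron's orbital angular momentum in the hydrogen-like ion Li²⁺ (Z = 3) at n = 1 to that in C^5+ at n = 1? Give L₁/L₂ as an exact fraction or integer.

1

L = nℏ is independent of Z.
L₁/L₂ = n₁/n₂ = 1/1 = 1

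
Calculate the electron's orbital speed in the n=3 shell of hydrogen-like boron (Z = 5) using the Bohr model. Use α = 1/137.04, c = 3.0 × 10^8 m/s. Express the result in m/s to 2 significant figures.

v_n = Zαc/n = 5 × 0.0073 × 3.0 × 10^8 / 3
    = 3.6 × 10^6 m/s

3.6 × 10^6 m/s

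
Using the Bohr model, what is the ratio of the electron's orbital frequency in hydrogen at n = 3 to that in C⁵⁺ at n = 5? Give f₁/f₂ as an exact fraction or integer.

125/972

f ∝ Z^2 · n^-3
f₁/f₂ = (1/6)^2 · (3/5)^-3 = 125/972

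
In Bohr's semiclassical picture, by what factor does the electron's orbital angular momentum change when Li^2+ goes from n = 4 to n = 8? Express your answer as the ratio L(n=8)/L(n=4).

2

L = nℏ depends only on n, so L ∝ n.
L(n=8)/L(n=4) = (8/4)^1 = 2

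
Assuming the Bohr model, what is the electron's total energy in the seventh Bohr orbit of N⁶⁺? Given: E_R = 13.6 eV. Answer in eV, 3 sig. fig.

-13.6 eV

E_n = −E_R·Z²/n² = −13.6 × 7²/7² = -13.6 eV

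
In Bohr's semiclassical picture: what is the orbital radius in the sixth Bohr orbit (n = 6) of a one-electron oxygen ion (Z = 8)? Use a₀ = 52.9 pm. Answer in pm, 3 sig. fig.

238 pm

r_n = n²a₀/Z = 6² × 52.9 / 8
    = 36 × 52.9 / 8 = 238 pm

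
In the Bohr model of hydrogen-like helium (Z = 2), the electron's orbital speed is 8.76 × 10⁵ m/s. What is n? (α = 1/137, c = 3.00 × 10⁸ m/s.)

v_n = Zαc/n ⇒ n = Zαc/v = 2 × 0.00730 × 3.00 × 10⁸ / 8.76 × 10⁵ ≈ 5.00
n = 5

5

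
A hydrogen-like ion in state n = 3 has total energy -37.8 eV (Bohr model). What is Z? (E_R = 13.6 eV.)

E_n = −E_R Z²/n² ⇒ Z² = −E_n n²/E_R = 37.8 × 3² / 13.6 ≈ 25.01
Z = 5

5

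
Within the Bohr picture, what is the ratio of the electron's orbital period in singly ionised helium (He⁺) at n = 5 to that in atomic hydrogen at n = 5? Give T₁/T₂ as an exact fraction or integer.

T ∝ Z^-2 · n^3
T₁/T₂ = (2/1)^-2 · (5/5)^3 = 1/4

1/4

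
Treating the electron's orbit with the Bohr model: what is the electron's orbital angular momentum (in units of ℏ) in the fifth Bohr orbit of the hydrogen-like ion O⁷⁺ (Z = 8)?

L_n = nℏ, so L/ℏ = n = 5.

5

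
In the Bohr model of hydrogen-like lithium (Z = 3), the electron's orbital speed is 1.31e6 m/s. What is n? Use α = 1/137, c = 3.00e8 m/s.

v_n = Zαc/n ⇒ n = Zαc/v = 3 × 0.00730 × 3.00e8 / 1.31e6 ≈ 5.01
n = 5

5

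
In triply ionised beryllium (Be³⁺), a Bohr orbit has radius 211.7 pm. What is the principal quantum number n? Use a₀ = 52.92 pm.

r_n = n²a₀/Z ⇒ n² = rZ/a₀ = 211.7 × 4 / 52.92 ≈ 16.00
n = 4

4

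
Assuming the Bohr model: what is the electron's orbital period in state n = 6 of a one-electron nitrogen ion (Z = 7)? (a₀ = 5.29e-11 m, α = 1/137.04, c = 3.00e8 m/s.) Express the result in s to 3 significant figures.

6.69e-16 s

r = n²a₀/Z = 6²·5.29e-11/7 = 2.72e-10 m
v = Zαc/n = 7·0.00730·3.00e8/6 = 2.55e6 m/s
T = 2πr/v = 6.69e-16 s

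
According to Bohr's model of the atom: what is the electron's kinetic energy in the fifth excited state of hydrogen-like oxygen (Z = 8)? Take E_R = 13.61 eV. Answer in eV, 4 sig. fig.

For a Coulomb orbit the virial theorem gives K = −E_n.
E_n = −E_R·Z²/n², so K = E_R·Z²/n² = 13.61 × 8²/6² = 24.20 eV

24.20 eV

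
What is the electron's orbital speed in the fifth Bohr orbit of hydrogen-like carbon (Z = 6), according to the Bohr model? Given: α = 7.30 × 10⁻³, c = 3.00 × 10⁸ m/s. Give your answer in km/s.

v_n = Zαc/n = 6 × 0.00730 × 3.00 × 10⁸ / 5
    = 2630 km/s

2630 km/s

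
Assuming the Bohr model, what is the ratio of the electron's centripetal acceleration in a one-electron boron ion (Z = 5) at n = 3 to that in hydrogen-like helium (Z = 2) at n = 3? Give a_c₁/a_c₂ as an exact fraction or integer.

125/8

a_c ∝ Z^3 · n^-4
a_c₁/a_c₂ = (5/2)^3 · (3/3)^-4 = 125/8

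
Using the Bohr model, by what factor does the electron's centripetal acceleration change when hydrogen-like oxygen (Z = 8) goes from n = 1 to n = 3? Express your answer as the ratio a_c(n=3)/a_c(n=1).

1/81

a_c ∝ Z^3 · n^-4; with Z fixed, a_c ∝ n^-4.
a_c(n=3)/a_c(n=1) = (3/1)^-4 = 1/81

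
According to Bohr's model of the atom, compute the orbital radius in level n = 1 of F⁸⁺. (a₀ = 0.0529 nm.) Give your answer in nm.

r_n = n²a₀/Z = 1² × 0.0529 / 9
    = 1 × 0.0529 / 9 = 0.00588 nm

0.00588 nm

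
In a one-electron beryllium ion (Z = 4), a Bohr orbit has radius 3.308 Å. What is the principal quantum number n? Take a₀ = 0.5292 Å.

r_n = n²a₀/Z ⇒ n² = rZ/a₀ = 3.308 × 4 / 0.5292 ≈ 25.00
n = 5

5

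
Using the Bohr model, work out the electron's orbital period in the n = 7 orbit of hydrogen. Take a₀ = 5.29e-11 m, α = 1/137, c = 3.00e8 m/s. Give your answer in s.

r = n²a₀/Z = 7²·5.29e-11/1 = 2.59e-9 m
v = Zαc/n = 1·0.00730·3.00e8/7 = 3.13e5 m/s
T = 2πr/v = 5.21e-14 s

5.21e-14 s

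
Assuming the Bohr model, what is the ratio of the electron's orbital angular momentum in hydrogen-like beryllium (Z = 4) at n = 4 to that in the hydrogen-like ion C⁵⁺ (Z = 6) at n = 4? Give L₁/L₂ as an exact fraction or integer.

1

L = nℏ is independent of Z.
L₁/L₂ = n₁/n₂ = 4/4 = 1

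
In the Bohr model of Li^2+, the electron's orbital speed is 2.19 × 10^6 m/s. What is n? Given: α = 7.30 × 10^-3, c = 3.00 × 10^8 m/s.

v_n = Zαc/n ⇒ n = Zαc/v = 3 × 0.00730 × 3.00 × 10^8 / 2.19 × 10^6 ≈ 3.00
n = 3

3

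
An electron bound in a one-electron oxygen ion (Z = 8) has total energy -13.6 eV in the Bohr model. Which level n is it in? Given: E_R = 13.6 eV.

8

E_n = −E_R Z²/n² ⇒ n² = E_R Z²/(−E_n) = 13.6 × 8² / 13.6 ≈ 64.00
n = 8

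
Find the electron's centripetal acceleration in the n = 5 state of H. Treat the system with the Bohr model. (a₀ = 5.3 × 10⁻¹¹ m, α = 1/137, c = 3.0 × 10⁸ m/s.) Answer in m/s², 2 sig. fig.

r = n²a₀/Z = 1.3 × 10⁻⁹ m, v = Zαc/n = 4.4 × 10⁵ m/s
a = v²/r = (4.4 × 10⁵)² / 1.3 × 10⁻⁹ = 1.4 × 10²⁰ m/s²

1.4 × 10²⁰ m/s²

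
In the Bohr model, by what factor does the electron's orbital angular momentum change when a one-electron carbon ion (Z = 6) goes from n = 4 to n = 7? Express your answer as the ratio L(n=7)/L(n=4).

L = nℏ depends only on n, so L ∝ n.
L(n=7)/L(n=4) = (7/4)^1 = 7/4

7/4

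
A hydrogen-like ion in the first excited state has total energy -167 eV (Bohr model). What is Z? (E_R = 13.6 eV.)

7

E_n = −E_R Z²/n² ⇒ Z² = −E_n n²/E_R = 167 × 2² / 13.6 ≈ 49.12
Z = 7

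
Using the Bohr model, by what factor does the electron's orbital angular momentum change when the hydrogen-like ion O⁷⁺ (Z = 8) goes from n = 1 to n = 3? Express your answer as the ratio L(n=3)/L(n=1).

L = nℏ depends only on n, so L ∝ n.
L(n=3)/L(n=1) = (3/1)^1 = 3

3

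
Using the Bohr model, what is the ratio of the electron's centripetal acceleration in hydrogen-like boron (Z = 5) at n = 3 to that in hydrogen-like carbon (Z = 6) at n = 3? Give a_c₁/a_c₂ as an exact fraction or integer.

125/216

a_c ∝ Z^3 · n^-4
a_c₁/a_c₂ = (5/6)^3 · (3/3)^-4 = 125/216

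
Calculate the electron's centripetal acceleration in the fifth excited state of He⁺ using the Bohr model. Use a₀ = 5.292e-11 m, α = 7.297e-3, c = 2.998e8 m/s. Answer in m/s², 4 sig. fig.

5.582e20 m/s²

r = n²a₀/Z = 9.526e-10 m, v = Zαc/n = 7.292e5 m/s
a = v²/r = (7.292e5)² / 9.526e-10 = 5.582e20 m/s²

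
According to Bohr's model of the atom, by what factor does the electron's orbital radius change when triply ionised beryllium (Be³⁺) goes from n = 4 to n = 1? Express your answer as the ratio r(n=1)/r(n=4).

r ∝ Z^-1 · n^2; with Z fixed, r ∝ n^2.
r(n=1)/r(n=4) = (1/4)^2 = 1/16

1/16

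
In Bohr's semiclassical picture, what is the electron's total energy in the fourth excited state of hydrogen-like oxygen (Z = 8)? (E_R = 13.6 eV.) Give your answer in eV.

E_n = −E_R·Z²/n² = −13.6 × 8²/5² = -34.8 eV

-34.8 eV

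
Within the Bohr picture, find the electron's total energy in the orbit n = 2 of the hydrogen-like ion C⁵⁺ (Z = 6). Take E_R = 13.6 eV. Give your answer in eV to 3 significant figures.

-122 eV

E_n = −E_R·Z²/n² = −13.6 × 6²/2² = -122 eV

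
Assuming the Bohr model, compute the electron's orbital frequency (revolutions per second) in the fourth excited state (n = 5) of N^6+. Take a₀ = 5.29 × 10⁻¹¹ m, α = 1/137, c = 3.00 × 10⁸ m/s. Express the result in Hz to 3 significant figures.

r = n²a₀/Z = 1.89 × 10⁻¹⁰ m, v = Zαc/n = 3.07 × 10⁶ m/s
f = v/(2πr) = 2.58 × 10¹⁵ Hz

2.58 × 10¹⁵ Hz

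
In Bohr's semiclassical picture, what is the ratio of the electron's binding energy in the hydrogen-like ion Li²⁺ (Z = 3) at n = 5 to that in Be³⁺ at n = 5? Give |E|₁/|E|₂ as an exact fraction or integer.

|E| ∝ Z^2 · n^-2
|E|₁/|E|₂ = (3/4)^2 · (5/5)^-2 = 9/16

9/16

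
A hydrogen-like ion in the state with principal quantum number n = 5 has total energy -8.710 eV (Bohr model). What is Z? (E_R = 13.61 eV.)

4

E_n = −E_R Z²/n² ⇒ Z² = −E_n n²/E_R = 8.710 × 5² / 13.61 ≈ 16.00
Z = 4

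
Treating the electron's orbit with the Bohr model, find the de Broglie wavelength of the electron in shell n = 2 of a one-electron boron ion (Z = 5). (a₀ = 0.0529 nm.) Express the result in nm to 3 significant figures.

The Bohr quantisation condition is nλ = 2πr_n.
r_n = n²a₀/Z = 0.0423 nm
λ = 2πr_n/n = 2π·0.0423/2 = 0.133 nm

0.133 nm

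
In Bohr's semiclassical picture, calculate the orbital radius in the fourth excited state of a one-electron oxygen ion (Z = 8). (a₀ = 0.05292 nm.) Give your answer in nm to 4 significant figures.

0.1654 nm

r_n = n²a₀/Z = 5² × 0.05292 / 8
    = 25 × 0.05292 / 8 = 0.1654 nm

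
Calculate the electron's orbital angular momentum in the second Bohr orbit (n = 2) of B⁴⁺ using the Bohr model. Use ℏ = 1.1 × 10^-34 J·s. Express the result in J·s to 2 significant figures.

2.2 × 10^-34 J·s

L_n = nℏ = 2 × 1.1 × 10^-34 = 2.2 × 10^-34 J·s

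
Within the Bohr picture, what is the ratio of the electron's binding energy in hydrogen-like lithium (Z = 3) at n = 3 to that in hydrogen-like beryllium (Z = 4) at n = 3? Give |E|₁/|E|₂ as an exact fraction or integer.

9/16

|E| ∝ Z^2 · n^-2
|E|₁/|E|₂ = (3/4)^2 · (3/3)^-2 = 9/16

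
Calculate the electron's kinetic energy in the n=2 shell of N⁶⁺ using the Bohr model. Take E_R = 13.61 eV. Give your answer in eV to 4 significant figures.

166.7 eV

For a Coulomb orbit the virial theorem gives K = −E_n.
E_n = −E_R·Z²/n², so K = E_R·Z²/n² = 13.61 × 7²/2² = 166.7 eV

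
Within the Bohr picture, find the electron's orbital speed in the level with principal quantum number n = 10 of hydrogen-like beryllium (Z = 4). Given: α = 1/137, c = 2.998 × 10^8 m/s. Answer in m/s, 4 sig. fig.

8.753 × 10^5 m/s

v_n = Zαc/n = 4 × 0.007299 × 2.998 × 10^8 / 10
    = 8.753 × 10^5 m/s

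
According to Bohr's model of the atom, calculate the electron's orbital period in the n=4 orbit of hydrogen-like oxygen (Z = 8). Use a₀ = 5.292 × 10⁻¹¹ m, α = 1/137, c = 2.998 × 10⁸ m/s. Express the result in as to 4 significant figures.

151.9 as

r = n²a₀/Z = 4²·5.292 × 10⁻¹¹/8 = 1.058 × 10⁻¹⁰ m
v = Zαc/n = 8·0.007299·2.998 × 10⁸/4 = 4.377 × 10⁶ m/s
T = 2πr/v = 1.519 × 10⁻¹⁶ s = 151.9 as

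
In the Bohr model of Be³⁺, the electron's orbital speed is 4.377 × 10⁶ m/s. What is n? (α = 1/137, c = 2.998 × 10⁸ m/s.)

2

v_n = Zαc/n ⇒ n = Zαc/v = 4 × 0.007299 × 2.998 × 10⁸ / 4.377 × 10⁶ ≈ 2.00
n = 2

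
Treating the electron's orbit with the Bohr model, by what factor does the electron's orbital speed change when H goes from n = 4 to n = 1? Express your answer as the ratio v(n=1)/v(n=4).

4

v ∝ Z^1 · n^-1; with Z fixed, v ∝ n^-1.
v(n=1)/v(n=4) = (1/4)^-1 = 4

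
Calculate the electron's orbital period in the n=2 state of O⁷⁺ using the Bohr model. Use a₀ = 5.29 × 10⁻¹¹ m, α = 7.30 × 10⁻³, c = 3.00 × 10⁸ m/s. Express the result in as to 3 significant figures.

19.0 as

r = n²a₀/Z = 2²·5.29 × 10⁻¹¹/8 = 2.65 × 10⁻¹¹ m
v = Zαc/n = 8·0.00730·3.00 × 10⁸/2 = 8.76 × 10⁶ m/s
T = 2πr/v = 1.90 × 10⁻¹⁷ s = 19.0 as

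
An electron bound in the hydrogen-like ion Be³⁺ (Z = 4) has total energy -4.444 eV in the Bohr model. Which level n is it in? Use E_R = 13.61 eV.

7

E_n = −E_R Z²/n² ⇒ n² = E_R Z²/(−E_n) = 13.61 × 4² / 4.444 ≈ 49.00
n = 7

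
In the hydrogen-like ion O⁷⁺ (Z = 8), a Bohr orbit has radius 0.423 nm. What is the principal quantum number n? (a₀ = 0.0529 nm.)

r_n = n²a₀/Z ⇒ n² = rZ/a₀ = 0.423 × 8 / 0.0529 ≈ 63.97
n = 8

8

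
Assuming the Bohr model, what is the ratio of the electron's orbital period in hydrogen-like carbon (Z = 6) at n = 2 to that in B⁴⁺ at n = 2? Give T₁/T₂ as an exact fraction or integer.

T ∝ Z^-2 · n^3
T₁/T₂ = (6/5)^-2 · (2/2)^3 = 25/36

25/36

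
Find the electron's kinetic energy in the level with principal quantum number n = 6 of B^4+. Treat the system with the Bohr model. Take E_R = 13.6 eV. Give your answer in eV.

9.44 eV

For a Coulomb orbit the virial theorem gives K = −E_n.
E_n = −E_R·Z²/n², so K = E_R·Z²/n² = 13.6 × 5²/6² = 9.44 eV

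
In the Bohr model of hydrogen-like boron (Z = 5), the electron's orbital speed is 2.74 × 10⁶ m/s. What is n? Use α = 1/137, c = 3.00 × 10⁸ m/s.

4

v_n = Zαc/n ⇒ n = Zαc/v = 5 × 0.00730 × 3.00 × 10⁸ / 2.74 × 10⁶ ≈ 4.00
n = 4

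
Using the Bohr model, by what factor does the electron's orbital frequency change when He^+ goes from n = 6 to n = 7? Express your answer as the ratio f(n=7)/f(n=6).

216/343

f ∝ Z^2 · n^-3; with Z fixed, f ∝ n^-3.
f(n=7)/f(n=6) = (7/6)^-3 = 216/343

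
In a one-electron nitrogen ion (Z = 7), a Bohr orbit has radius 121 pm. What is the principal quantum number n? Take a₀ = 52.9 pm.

4

r_n = n²a₀/Z ⇒ n² = rZ/a₀ = 121 × 7 / 52.9 ≈ 16.01
n = 4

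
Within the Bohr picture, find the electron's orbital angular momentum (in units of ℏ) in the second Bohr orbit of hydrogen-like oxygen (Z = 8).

L_n = nℏ, so L/ℏ = n = 2.

2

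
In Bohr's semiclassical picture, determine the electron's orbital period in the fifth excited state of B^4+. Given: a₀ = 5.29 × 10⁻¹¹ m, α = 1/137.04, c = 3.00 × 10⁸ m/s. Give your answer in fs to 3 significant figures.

1.31 fs

r = n²a₀/Z = 6²·5.29 × 10⁻¹¹/5 = 3.81 × 10⁻¹⁰ m
v = Zαc/n = 5·0.00730·3.00 × 10⁸/6 = 1.82 × 10⁶ m/s
T = 2πr/v = 1.31 × 10⁻¹⁵ s = 1.31 fs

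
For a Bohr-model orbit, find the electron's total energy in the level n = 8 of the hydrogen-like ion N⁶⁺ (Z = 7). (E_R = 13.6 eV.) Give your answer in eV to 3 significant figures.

-10.4 eV

E_n = −E_R·Z²/n² = −13.6 × 7²/8² = -10.4 eV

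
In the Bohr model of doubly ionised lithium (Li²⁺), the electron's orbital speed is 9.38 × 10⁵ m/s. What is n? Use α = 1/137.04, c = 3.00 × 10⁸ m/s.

7

v_n = Zαc/n ⇒ n = Zαc/v = 3 × 0.00730 × 3.00 × 10⁸ / 9.38 × 10⁵ ≈ 7.00
n = 7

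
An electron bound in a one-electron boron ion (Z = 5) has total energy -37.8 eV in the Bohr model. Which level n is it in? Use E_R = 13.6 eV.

E_n = −E_R Z²/n² ⇒ n² = E_R Z²/(−E_n) = 13.6 × 5² / 37.8 ≈ 8.99
n = 3

3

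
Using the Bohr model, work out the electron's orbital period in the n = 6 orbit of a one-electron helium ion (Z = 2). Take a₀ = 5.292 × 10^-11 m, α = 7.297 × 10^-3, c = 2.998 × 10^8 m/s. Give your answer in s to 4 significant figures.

8.208 × 10^-15 s

r = n²a₀/Z = 6²·5.292 × 10^-11/2 = 9.526 × 10^-10 m
v = Zαc/n = 2·0.007297·2.998 × 10^8/6 = 7.292 × 10^5 m/s
T = 2πr/v = 8.208 × 10^-15 s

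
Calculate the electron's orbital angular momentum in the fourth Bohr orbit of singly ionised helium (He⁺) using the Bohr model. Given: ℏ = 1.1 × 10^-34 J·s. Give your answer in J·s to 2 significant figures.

4.4 × 10^-34 J·s

L_n = nℏ = 4 × 1.1 × 10^-34 = 4.4 × 10^-34 J·s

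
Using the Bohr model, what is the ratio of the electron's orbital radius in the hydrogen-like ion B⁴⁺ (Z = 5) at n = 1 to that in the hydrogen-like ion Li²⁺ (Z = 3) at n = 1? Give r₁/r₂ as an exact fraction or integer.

3/5

r ∝ Z^-1 · n^2
r₁/r₂ = (5/3)^-1 · (1/1)^2 = 3/5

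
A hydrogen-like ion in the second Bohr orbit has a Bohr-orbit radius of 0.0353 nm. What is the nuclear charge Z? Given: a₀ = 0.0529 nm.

6

r_n = n²a₀/Z ⇒ Z = n²a₀/r = 2² × 0.0529 / 0.0353 ≈ 5.99
Z = 6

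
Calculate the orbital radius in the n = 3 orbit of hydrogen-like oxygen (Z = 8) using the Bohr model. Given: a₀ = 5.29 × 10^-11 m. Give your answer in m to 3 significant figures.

r_n = n²a₀/Z = 3² × 5.29 × 10^-11 / 8
    = 9 × 5.29 × 10^-11 / 8 = 5.95 × 10^-11 m

5.95 × 10^-11 m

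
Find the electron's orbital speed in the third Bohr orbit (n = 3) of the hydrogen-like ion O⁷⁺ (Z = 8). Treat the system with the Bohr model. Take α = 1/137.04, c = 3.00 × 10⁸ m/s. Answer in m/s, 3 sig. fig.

v_n = Zαc/n = 8 × 0.00730 × 3.00 × 10⁸ / 3
    = 5.84 × 10⁶ m/s

5.84 × 10⁶ m/s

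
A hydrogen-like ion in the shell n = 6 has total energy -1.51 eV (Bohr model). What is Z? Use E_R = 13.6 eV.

2

E_n = −E_R Z²/n² ⇒ Z² = −E_n n²/E_R = 1.51 × 6² / 13.6 ≈ 4.00
Z = 2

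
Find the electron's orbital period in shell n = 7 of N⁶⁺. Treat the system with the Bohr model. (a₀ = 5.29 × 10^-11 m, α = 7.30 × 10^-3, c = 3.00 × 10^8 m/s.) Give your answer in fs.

1.06 fs

r = n²a₀/Z = 7²·5.29 × 10^-11/7 = 3.70 × 10^-10 m
v = Zαc/n = 7·0.00730·3.00 × 10^8/7 = 2.19 × 10^6 m/s
T = 2πr/v = 1.06 × 10^-15 s = 1.06 fs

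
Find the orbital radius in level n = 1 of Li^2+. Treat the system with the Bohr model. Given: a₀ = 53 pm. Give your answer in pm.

r_n = n²a₀/Z = 1² × 53 / 3
    = 1 × 53 / 3 = 18 pm

18 pm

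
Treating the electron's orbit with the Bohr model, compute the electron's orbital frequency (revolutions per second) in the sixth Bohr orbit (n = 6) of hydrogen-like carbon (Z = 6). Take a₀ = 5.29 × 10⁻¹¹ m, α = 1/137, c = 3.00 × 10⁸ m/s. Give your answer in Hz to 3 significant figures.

1.10 × 10¹⁵ Hz

r = n²a₀/Z = 3.17 × 10⁻¹⁰ m, v = Zαc/n = 2.19 × 10⁶ m/s
f = v/(2πr) = 1.10 × 10¹⁵ Hz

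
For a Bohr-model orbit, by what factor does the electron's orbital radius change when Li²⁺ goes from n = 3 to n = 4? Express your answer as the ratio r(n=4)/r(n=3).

r ∝ Z^-1 · n^2; with Z fixed, r ∝ n^2.
r(n=4)/r(n=3) = (4/3)^2 = 16/9

16/9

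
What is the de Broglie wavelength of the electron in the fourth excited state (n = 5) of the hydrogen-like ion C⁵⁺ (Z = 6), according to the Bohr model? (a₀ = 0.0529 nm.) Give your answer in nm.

The Bohr quantisation condition is nλ = 2πr_n.
r_n = n²a₀/Z = 0.220 nm
λ = 2πr_n/n = 2π·0.220/5 = 0.277 nm

0.277 nm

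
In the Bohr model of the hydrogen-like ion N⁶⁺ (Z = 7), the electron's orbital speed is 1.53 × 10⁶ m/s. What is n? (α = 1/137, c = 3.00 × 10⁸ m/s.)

v_n = Zαc/n ⇒ n = Zαc/v = 7 × 0.00730 × 3.00 × 10⁸ / 1.53 × 10⁶ ≈ 10.02
n = 10

10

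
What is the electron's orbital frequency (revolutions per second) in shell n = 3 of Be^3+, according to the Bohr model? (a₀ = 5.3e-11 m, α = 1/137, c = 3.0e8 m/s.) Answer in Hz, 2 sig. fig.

3.9e15 Hz

r = n²a₀/Z = 1.2e-10 m, v = Zαc/n = 2.9e6 m/s
f = v/(2πr) = 3.9e15 Hz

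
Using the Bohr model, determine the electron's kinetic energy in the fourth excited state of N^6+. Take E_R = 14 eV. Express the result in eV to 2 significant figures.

For a Coulomb orbit the virial theorem gives K = −E_n.
E_n = −E_R·Z²/n², so K = E_R·Z²/n² = 14 × 7²/5² = 27 eV

27 eV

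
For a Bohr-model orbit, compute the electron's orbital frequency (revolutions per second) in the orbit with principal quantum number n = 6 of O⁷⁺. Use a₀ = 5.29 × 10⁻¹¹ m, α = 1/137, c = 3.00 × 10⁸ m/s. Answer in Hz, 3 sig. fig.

1.95 × 10¹⁵ Hz

r = n²a₀/Z = 2.38 × 10⁻¹⁰ m, v = Zαc/n = 2.92 × 10⁶ m/s
f = v/(2πr) = 1.95 × 10¹⁵ Hz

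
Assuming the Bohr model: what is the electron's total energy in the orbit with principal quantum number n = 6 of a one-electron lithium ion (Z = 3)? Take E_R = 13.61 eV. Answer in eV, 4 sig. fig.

-3.402 eV

E_n = −E_R·Z²/n² = −13.61 × 3²/6² = -3.402 eV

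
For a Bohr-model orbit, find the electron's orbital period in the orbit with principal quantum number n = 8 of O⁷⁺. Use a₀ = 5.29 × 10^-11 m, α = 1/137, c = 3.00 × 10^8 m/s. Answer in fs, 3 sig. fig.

r = n²a₀/Z = 8²·5.29 × 10^-11/8 = 4.23 × 10^-10 m
v = Zαc/n = 8·0.00730·3.00 × 10^8/8 = 2.19 × 10^6 m/s
T = 2πr/v = 1.21 × 10^-15 s = 1.21 fs

1.21 fs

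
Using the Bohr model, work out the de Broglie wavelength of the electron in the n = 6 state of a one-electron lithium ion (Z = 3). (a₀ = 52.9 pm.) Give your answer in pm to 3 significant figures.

The Bohr quantisation condition is nλ = 2πr_n.
r_n = n²a₀/Z = 635 pm
λ = 2πr_n/n = 2π·635/6 = 665 pm

665 pm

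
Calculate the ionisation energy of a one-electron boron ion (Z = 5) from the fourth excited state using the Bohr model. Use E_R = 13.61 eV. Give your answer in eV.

13.61 eV

E_n = −E_R·Z²/n² = −13.61 × 5²/5² eV = -13.61 eV
Ionisation energy = −E_n = 13.61 eV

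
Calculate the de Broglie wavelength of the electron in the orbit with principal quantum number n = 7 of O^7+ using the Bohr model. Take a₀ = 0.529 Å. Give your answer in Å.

The Bohr quantisation condition is nλ = 2πr_n.
r_n = n²a₀/Z = 3.24 Å
λ = 2πr_n/n = 2π·3.24/7 = 2.91 Å

2.91 Å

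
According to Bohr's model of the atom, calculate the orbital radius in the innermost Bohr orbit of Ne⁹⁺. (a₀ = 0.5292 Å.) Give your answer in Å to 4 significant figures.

0.05292 Å

r_n = n²a₀/Z = 1² × 0.5292 / 10
    = 1 × 0.5292 / 10 = 0.05292 Å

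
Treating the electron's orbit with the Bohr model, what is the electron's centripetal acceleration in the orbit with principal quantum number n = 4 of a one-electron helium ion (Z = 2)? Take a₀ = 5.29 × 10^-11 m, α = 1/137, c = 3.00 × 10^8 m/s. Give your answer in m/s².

r = n²a₀/Z = 4.23 × 10^-10 m, v = Zαc/n = 1.09 × 10^6 m/s
a = v²/r = (1.09 × 10^6)² / 4.23 × 10^-10 = 2.83 × 10^21 m/s²

2.83 × 10^21 m/s²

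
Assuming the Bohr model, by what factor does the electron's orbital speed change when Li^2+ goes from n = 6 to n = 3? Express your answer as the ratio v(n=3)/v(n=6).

v ∝ Z^1 · n^-1; with Z fixed, v ∝ n^-1.
v(n=3)/v(n=6) = (3/6)^-1 = 2

2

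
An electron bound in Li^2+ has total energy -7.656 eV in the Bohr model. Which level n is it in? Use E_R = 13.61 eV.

E_n = −E_R Z²/n² ⇒ n² = E_R Z²/(−E_n) = 13.61 × 3² / 7.656 ≈ 16.00
n = 4

4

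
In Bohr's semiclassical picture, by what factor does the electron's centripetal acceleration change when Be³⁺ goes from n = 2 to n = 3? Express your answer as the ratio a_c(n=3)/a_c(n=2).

a_c ∝ Z^3 · n^-4; with Z fixed, a_c ∝ n^-4.
a_c(n=3)/a_c(n=2) = (3/2)^-4 = 16/81

16/81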